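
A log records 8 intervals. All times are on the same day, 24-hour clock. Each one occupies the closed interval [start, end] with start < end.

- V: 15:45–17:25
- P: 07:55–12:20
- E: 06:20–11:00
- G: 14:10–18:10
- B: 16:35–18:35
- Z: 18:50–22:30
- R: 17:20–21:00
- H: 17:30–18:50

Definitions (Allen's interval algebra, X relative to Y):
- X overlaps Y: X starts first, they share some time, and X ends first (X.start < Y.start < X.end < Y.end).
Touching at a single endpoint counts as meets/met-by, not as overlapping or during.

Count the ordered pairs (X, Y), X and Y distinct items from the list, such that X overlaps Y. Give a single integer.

Checking all 56 ordered pairs for relation 'overlaps'; matching pairs in alphabetical order:
(B, H): B overlaps H ✓
(B, R): B overlaps R ✓
(E, P): E overlaps P ✓
(G, B): G overlaps B ✓
(G, H): G overlaps H ✓
(G, R): G overlaps R ✓
(R, Z): R overlaps Z ✓
(V, B): V overlaps B ✓
(V, R): V overlaps R ✓
Count: 9.

9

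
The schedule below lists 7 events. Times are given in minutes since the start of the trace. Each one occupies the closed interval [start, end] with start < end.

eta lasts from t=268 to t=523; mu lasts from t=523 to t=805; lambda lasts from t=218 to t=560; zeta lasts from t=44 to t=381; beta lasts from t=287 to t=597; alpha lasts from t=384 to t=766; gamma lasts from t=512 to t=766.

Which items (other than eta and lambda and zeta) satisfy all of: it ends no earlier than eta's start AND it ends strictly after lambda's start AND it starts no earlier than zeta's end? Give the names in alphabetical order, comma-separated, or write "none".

alpha, gamma, mu

Conditions: its end is no earlier than eta's start (X.end >= t=268) AND its end is strictly after lambda's start (X.end > t=218) AND its start is no earlier than zeta's end (X.start >= t=381).
alpha: end t=766 >= t=268? ✓; end t=766 > t=218? ✓; start t=384 >= t=381? ✓ → yes.
beta: end t=597 >= t=268? ✓; end t=597 > t=218? ✓; start t=287 >= t=381? ✗ → no.
gamma: end t=766 >= t=268? ✓; end t=766 > t=218? ✓; start t=512 >= t=381? ✓ → yes.
mu: end t=805 >= t=268? ✓; end t=805 > t=218? ✓; start t=523 >= t=381? ✓ → yes.
Result: alpha, gamma, mu.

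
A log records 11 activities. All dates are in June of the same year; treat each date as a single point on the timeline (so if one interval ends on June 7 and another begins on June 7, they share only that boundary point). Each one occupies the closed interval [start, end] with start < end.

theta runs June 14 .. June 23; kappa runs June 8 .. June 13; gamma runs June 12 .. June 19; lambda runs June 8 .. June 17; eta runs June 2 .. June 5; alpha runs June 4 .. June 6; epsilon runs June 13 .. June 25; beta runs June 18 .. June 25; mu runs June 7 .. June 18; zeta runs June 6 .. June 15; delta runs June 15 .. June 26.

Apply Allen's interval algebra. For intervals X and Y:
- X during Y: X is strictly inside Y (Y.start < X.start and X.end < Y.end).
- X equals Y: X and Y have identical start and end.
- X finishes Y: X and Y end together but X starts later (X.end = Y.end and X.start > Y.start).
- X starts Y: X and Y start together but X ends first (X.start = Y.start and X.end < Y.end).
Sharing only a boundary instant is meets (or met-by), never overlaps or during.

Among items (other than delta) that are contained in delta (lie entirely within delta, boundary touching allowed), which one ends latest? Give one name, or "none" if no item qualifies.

beta

Target delta = [June 15, June 26].
alpha [June 4, June 6] → before → excluded.
beta [June 18, June 25] → during → candidate.
epsilon [June 13, June 25] → overlaps → excluded.
eta [June 2, June 5] → before → excluded.
gamma [June 12, June 19] → overlaps → excluded.
kappa [June 8, June 13] → before → excluded.
lambda [June 8, June 17] → overlaps → excluded.
mu [June 7, June 18] → overlaps → excluded.
theta [June 14, June 23] → overlaps → excluded.
zeta [June 6, June 15] → meets → excluded.
Among candidates, latest end is June 25 → beta.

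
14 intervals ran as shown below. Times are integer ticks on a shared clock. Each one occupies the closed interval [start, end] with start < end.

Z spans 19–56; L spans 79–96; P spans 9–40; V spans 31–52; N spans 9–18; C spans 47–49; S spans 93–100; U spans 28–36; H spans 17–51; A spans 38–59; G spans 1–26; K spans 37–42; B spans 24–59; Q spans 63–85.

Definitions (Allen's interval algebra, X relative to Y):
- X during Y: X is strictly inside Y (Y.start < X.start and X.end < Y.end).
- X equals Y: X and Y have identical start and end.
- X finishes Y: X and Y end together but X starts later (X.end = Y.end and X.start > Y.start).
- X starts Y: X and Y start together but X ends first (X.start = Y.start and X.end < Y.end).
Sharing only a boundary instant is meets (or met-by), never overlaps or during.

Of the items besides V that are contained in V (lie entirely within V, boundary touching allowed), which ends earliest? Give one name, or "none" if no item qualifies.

K

Target V = [31, 52].
A [38, 59] → overlapped-by → excluded.
B [24, 59] → contains → excluded.
C [47, 49] → during → candidate.
G [1, 26] → before → excluded.
H [17, 51] → overlaps → excluded.
K [37, 42] → during → candidate.
L [79, 96] → after → excluded.
N [9, 18] → before → excluded.
P [9, 40] → overlaps → excluded.
Q [63, 85] → after → excluded.
S [93, 100] → after → excluded.
U [28, 36] → overlaps → excluded.
Z [19, 56] → contains → excluded.
Among candidates, earliest end is 42 → K.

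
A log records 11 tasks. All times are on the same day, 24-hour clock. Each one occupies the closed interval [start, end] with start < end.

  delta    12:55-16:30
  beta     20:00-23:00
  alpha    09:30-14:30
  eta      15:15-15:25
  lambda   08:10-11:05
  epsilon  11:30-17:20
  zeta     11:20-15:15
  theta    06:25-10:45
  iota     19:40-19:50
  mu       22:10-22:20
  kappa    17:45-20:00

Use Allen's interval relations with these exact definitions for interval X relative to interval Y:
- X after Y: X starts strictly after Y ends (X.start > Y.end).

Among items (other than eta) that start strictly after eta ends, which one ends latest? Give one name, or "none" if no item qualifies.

beta

Target eta = [15:15, 15:25].
alpha [09:30, 14:30] → before → excluded.
beta [20:00, 23:00] → after → candidate.
delta [12:55, 16:30] → contains → excluded.
epsilon [11:30, 17:20] → contains → excluded.
iota [19:40, 19:50] → after → candidate.
kappa [17:45, 20:00] → after → candidate.
lambda [08:10, 11:05] → before → excluded.
mu [22:10, 22:20] → after → candidate.
theta [06:25, 10:45] → before → excluded.
zeta [11:20, 15:15] → meets → excluded.
Among candidates, latest end is 23:00 → beta.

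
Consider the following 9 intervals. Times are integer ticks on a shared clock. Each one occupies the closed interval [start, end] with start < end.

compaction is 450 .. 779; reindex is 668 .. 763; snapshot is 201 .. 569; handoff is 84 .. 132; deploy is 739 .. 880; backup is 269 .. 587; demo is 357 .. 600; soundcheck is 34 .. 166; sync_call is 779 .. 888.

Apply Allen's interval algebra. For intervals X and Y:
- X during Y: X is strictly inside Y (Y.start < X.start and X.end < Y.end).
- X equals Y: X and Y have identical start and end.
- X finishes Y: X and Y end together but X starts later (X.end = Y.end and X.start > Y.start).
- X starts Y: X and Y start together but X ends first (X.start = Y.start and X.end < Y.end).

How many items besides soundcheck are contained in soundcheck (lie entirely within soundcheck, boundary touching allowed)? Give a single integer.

Target soundcheck = [34, 166].
backup [269, 587] → after → no.
compaction [450, 779] → after → no.
demo [357, 600] → after → no.
deploy [739, 880] → after → no.
handoff [84, 132] → during → counts.
reindex [668, 763] → after → no.
snapshot [201, 569] → after → no.
sync_call [779, 888] → after → no.
Total: 1.

1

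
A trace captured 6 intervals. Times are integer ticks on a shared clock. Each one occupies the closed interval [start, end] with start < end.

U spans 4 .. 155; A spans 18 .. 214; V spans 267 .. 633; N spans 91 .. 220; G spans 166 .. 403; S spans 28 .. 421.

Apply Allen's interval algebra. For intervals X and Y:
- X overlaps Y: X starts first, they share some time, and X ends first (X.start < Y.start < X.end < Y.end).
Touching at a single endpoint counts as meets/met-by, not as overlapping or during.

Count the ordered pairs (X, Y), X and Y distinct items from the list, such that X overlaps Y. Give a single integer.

Checking all 30 ordered pairs for relation 'overlaps'; matching pairs in alphabetical order:
(A, G): A overlaps G ✓
(A, N): A overlaps N ✓
(A, S): A overlaps S ✓
(G, V): G overlaps V ✓
(N, G): N overlaps G ✓
(S, V): S overlaps V ✓
(U, A): U overlaps A ✓
(U, N): U overlaps N ✓
(U, S): U overlaps S ✓
Count: 9.

9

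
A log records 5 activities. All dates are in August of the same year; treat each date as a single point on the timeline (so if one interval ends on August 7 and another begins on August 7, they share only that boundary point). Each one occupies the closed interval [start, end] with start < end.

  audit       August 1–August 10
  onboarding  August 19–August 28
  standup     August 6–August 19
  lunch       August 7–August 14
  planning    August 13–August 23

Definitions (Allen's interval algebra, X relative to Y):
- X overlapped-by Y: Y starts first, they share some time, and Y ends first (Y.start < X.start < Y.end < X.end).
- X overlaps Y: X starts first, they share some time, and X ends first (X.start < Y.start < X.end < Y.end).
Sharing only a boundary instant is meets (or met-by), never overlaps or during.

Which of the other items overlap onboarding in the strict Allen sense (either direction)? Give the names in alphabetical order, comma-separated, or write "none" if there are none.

Target onboarding = [August 19, August 28].
audit [August 1, August 10] → before → no.
lunch [August 7, August 14] → before → no.
planning [August 13, August 23] → overlaps → yes.
standup [August 6, August 19] → meets → no.
Result: planning.

planning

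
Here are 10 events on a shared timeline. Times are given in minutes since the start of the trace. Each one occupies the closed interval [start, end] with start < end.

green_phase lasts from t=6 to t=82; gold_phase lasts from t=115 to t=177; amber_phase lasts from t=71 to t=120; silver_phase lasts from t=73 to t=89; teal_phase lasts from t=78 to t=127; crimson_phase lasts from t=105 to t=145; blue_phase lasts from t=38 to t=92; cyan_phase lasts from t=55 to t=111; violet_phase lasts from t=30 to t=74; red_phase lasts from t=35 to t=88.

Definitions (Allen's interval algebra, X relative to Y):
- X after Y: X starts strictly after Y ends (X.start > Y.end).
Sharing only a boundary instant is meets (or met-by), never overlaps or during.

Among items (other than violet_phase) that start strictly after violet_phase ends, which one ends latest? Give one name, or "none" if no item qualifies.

Target violet_phase = [t=30, t=74].
amber_phase [t=71, t=120] → overlapped-by → excluded.
blue_phase [t=38, t=92] → overlapped-by → excluded.
crimson_phase [t=105, t=145] → after → candidate.
cyan_phase [t=55, t=111] → overlapped-by → excluded.
gold_phase [t=115, t=177] → after → candidate.
green_phase [t=6, t=82] → contains → excluded.
red_phase [t=35, t=88] → overlapped-by → excluded.
silver_phase [t=73, t=89] → overlapped-by → excluded.
teal_phase [t=78, t=127] → after → candidate.
Among candidates, latest end is t=177 → gold_phase.

gold_phase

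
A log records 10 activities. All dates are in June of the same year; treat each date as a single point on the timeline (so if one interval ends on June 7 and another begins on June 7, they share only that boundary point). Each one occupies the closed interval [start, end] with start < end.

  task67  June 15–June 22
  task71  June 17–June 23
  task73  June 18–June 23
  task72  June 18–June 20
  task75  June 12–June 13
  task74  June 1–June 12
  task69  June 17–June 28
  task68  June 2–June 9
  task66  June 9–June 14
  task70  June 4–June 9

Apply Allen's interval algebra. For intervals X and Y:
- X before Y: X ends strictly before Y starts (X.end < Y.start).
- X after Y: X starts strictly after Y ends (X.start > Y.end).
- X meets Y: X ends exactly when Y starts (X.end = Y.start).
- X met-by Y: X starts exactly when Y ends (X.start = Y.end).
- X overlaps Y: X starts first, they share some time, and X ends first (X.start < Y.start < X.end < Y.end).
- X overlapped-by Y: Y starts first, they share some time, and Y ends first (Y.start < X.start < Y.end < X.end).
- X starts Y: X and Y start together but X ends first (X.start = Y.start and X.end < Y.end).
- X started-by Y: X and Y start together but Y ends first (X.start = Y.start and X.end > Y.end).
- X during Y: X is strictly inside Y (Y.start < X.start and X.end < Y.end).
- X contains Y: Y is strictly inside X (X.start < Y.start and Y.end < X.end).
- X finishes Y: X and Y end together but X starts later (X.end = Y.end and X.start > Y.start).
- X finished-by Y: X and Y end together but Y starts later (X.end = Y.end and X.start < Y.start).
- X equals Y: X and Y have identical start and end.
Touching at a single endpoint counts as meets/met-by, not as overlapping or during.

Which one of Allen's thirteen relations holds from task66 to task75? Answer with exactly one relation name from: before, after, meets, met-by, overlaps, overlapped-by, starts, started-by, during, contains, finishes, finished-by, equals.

contains

task66 = [June 9, June 14]; task75 = [June 12, June 13].
Compare endpoints: task66.start < task75.start, task66.start < task75.end, task66.end > task75.start, task66.end > task75.end.
That pattern is 'contains'.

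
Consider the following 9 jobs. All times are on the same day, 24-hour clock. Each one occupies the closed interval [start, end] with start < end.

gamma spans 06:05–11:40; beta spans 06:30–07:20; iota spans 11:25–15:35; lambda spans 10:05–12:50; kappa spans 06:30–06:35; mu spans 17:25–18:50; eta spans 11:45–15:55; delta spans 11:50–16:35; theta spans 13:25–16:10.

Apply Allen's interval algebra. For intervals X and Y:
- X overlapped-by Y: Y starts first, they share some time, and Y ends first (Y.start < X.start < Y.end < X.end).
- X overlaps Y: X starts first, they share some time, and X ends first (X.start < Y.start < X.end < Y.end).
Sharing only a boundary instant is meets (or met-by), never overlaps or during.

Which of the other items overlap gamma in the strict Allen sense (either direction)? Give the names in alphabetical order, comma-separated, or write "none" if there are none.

iota, lambda

Target gamma = [06:05, 11:40].
beta [06:30, 07:20] → during → no.
delta [11:50, 16:35] → after → no.
eta [11:45, 15:55] → after → no.
iota [11:25, 15:35] → overlapped-by → yes.
kappa [06:30, 06:35] → during → no.
lambda [10:05, 12:50] → overlapped-by → yes.
mu [17:25, 18:50] → after → no.
theta [13:25, 16:10] → after → no.
Result: iota, lambda.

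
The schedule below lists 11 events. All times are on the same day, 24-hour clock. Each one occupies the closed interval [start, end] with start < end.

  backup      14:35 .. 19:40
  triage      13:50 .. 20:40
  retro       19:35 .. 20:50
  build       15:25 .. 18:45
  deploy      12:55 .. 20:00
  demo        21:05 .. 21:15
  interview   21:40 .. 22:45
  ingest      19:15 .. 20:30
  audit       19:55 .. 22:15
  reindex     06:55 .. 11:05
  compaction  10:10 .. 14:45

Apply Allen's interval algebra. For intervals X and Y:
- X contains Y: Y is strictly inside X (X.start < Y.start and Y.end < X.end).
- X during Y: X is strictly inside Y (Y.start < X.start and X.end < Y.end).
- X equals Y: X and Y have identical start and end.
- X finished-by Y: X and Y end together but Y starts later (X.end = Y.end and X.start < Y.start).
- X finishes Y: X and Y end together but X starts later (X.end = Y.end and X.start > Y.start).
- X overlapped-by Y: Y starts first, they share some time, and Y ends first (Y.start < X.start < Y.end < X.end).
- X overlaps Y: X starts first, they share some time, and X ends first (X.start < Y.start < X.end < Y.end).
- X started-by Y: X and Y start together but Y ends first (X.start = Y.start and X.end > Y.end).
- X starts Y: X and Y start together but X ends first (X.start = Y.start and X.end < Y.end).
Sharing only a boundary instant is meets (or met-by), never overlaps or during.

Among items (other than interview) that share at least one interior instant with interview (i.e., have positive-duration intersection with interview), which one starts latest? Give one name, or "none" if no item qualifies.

audit

Target interview = [21:40, 22:45].
audit [19:55, 22:15] → overlaps → candidate.
backup [14:35, 19:40] → before → excluded.
build [15:25, 18:45] → before → excluded.
compaction [10:10, 14:45] → before → excluded.
demo [21:05, 21:15] → before → excluded.
deploy [12:55, 20:00] → before → excluded.
ingest [19:15, 20:30] → before → excluded.
reindex [06:55, 11:05] → before → excluded.
retro [19:35, 20:50] → before → excluded.
triage [13:50, 20:40] → before → excluded.
Among candidates, latest start is 19:55 → audit.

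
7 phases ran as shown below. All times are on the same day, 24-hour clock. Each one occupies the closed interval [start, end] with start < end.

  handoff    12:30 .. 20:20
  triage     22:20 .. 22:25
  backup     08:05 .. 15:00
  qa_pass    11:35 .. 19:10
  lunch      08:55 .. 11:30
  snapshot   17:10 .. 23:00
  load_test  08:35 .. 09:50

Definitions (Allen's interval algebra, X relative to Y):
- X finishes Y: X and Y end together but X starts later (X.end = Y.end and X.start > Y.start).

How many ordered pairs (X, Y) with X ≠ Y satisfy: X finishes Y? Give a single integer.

0

Checking all 42 ordered pairs for relation 'finishes'; matching pairs in alphabetical order:
No pair satisfies it.
Count: 0.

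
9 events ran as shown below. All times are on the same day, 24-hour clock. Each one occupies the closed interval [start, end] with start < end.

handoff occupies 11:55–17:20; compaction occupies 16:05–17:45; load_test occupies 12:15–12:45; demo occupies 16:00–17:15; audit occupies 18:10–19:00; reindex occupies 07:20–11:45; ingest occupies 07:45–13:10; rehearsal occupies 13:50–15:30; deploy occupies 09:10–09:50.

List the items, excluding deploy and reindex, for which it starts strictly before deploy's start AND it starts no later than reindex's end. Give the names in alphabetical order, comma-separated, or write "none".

ingest

Conditions: its start is strictly before deploy's start (X.start < 09:10) AND its start is no later than reindex's end (X.start <= 11:45).
audit: start 18:10 < 09:10? ✗; start 18:10 <= 11:45? ✗ → no.
compaction: start 16:05 < 09:10? ✗; start 16:05 <= 11:45? ✗ → no.
demo: start 16:00 < 09:10? ✗; start 16:00 <= 11:45? ✗ → no.
handoff: start 11:55 < 09:10? ✗; start 11:55 <= 11:45? ✗ → no.
ingest: start 07:45 < 09:10? ✓; start 07:45 <= 11:45? ✓ → yes.
load_test: start 12:15 < 09:10? ✗; start 12:15 <= 11:45? ✗ → no.
rehearsal: start 13:50 < 09:10? ✗; start 13:50 <= 11:45? ✗ → no.
Result: ingest.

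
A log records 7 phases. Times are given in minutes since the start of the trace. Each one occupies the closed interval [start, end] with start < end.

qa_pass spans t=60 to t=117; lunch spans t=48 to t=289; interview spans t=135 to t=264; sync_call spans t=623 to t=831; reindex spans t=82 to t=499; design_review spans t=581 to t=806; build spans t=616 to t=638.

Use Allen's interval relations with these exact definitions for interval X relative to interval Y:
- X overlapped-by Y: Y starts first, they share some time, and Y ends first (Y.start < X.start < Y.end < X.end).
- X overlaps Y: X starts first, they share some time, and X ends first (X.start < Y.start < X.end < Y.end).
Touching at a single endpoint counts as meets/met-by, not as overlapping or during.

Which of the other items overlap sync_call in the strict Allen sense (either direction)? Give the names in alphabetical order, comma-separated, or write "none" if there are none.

build, design_review

Target sync_call = [t=623, t=831].
build [t=616, t=638] → overlaps → yes.
design_review [t=581, t=806] → overlaps → yes.
interview [t=135, t=264] → before → no.
lunch [t=48, t=289] → before → no.
qa_pass [t=60, t=117] → before → no.
reindex [t=82, t=499] → before → no.
Result: build, design_review.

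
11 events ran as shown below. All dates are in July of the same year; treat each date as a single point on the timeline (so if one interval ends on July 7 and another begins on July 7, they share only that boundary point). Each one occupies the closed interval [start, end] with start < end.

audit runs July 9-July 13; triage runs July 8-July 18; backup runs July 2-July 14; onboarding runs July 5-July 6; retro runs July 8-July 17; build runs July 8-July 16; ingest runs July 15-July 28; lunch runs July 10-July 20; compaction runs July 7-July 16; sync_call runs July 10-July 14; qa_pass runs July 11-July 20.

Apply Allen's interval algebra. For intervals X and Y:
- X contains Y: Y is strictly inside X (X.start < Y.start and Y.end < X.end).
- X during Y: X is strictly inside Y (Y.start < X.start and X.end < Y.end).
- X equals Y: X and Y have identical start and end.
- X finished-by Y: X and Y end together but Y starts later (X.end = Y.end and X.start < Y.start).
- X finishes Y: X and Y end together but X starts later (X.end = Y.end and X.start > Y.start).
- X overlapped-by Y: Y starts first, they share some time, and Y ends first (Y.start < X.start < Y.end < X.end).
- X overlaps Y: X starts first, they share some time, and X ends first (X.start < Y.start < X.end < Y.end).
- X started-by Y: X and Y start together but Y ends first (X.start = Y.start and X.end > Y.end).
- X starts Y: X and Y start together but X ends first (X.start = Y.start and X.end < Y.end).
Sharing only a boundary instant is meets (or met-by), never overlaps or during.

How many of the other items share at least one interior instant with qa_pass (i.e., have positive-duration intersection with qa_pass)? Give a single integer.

9

Target qa_pass = [July 11, July 20].
audit [July 9, July 13] → overlaps → counts.
backup [July 2, July 14] → overlaps → counts.
build [July 8, July 16] → overlaps → counts.
compaction [July 7, July 16] → overlaps → counts.
ingest [July 15, July 28] → overlapped-by → counts.
lunch [July 10, July 20] → finished-by → counts.
onboarding [July 5, July 6] → before → no.
retro [July 8, July 17] → overlaps → counts.
sync_call [July 10, July 14] → overlaps → counts.
triage [July 8, July 18] → overlaps → counts.
Total: 9.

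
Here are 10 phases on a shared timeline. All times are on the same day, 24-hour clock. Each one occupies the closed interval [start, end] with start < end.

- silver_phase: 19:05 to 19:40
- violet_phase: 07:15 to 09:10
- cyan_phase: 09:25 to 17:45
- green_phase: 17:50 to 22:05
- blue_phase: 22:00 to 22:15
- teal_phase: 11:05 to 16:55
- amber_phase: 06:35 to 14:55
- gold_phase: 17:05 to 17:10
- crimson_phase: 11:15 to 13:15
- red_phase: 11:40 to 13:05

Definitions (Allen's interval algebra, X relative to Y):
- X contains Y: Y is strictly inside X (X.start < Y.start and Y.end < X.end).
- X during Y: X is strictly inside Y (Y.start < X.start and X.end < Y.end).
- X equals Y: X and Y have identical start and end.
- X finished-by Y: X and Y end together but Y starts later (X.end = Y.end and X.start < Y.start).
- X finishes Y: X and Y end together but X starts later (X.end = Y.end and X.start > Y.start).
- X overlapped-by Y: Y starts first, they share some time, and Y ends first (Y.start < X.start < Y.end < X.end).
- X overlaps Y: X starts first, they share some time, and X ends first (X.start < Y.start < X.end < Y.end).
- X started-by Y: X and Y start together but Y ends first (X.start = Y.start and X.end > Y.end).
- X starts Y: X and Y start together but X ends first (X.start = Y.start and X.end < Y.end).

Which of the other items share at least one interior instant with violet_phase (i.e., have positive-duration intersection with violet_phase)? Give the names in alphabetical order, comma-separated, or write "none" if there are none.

Target violet_phase = [07:15, 09:10].
amber_phase [06:35, 14:55] → contains → yes.
blue_phase [22:00, 22:15] → after → no.
crimson_phase [11:15, 13:15] → after → no.
cyan_phase [09:25, 17:45] → after → no.
gold_phase [17:05, 17:10] → after → no.
green_phase [17:50, 22:05] → after → no.
red_phase [11:40, 13:05] → after → no.
silver_phase [19:05, 19:40] → after → no.
teal_phase [11:05, 16:55] → after → no.
Result: amber_phase.

amber_phase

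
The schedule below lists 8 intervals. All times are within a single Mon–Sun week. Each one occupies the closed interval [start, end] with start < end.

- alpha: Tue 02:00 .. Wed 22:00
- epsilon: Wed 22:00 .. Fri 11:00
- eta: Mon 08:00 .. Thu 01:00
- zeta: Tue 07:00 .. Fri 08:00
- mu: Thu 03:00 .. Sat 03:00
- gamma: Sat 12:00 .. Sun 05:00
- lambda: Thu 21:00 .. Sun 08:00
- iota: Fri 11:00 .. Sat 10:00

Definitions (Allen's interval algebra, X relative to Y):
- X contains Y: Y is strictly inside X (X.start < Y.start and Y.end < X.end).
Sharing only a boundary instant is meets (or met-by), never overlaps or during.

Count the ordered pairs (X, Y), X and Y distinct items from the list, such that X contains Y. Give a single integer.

Checking all 56 ordered pairs for relation 'contains'; matching pairs in alphabetical order:
(eta, alpha): eta contains alpha ✓
(lambda, gamma): lambda contains gamma ✓
(lambda, iota): lambda contains iota ✓
Count: 3.

3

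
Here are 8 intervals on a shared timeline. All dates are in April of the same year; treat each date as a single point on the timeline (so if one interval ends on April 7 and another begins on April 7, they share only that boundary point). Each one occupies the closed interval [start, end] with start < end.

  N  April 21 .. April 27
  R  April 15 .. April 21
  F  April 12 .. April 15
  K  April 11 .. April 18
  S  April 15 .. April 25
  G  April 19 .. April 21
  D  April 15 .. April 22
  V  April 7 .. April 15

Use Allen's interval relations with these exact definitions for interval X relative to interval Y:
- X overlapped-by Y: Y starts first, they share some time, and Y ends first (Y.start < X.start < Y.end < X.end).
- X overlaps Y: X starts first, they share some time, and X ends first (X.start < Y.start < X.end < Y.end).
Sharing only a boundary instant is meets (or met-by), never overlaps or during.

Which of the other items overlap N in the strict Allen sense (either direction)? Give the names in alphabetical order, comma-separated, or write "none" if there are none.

Target N = [April 21, April 27].
D [April 15, April 22] → overlaps → yes.
F [April 12, April 15] → before → no.
G [April 19, April 21] → meets → no.
K [April 11, April 18] → before → no.
R [April 15, April 21] → meets → no.
S [April 15, April 25] → overlaps → yes.
V [April 7, April 15] → before → no.
Result: D, S.

D, S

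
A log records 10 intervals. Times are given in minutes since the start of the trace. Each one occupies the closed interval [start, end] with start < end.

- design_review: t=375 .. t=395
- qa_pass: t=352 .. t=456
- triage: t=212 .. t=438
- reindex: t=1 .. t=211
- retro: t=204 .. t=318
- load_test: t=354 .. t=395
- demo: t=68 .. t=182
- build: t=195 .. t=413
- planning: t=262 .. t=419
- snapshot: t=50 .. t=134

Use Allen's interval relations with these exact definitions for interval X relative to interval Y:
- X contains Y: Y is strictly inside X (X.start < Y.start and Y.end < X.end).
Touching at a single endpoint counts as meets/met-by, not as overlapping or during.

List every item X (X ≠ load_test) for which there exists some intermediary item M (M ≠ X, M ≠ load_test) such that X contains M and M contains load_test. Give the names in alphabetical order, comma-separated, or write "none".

triage

Target load_test = [t=354, t=395].
Intermediaries M with M contains load_test: build, planning, qa_pass, triage.
Via build — items with X contains build: none.
Via planning — items with X contains planning: triage.
Via qa_pass — items with X contains qa_pass: none.
Via triage — items with X contains triage: none.
Union: triage.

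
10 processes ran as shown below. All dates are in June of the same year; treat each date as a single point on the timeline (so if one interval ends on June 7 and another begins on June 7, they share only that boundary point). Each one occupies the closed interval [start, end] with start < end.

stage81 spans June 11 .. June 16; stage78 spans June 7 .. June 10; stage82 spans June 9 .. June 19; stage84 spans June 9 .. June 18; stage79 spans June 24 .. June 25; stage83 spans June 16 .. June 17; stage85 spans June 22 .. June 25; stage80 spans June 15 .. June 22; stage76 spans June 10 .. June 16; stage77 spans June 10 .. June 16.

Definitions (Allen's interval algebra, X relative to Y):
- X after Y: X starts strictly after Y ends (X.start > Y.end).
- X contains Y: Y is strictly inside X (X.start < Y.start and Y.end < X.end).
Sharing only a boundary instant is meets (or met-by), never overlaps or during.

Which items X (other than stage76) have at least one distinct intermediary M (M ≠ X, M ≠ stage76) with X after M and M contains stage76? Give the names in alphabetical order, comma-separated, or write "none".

Target stage76 = [June 10, June 16].
Intermediaries M with M contains stage76: stage82, stage84.
Via stage82 — items with X after stage82: stage79, stage85.
Via stage84 — items with X after stage84: stage79, stage85.
Union: stage79, stage85.

stage79, stage85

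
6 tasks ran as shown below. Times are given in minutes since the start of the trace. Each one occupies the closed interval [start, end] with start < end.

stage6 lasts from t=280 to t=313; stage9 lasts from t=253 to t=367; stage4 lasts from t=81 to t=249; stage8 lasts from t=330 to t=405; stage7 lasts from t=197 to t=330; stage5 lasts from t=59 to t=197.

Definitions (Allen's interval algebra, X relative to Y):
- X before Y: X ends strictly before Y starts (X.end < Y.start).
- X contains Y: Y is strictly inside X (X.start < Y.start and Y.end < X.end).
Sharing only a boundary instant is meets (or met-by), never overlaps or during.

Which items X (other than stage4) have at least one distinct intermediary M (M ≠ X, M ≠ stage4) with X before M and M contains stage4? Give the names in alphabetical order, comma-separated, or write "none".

none

Target stage4 = [t=81, t=249].
Intermediaries M with M contains stage4: none.
Union: none.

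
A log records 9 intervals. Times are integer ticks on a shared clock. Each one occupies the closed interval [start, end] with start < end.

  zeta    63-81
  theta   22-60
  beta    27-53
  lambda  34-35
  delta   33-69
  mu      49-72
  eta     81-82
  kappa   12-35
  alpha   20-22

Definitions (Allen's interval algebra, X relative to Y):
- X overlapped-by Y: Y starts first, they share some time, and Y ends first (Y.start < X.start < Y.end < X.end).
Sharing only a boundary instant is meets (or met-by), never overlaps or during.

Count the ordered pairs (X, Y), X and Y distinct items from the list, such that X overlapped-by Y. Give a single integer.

10

Checking all 72 ordered pairs for relation 'overlapped-by'; matching pairs in alphabetical order:
(beta, kappa): beta overlapped-by kappa ✓
(delta, beta): delta overlapped-by beta ✓
(delta, kappa): delta overlapped-by kappa ✓
(delta, theta): delta overlapped-by theta ✓
(mu, beta): mu overlapped-by beta ✓
(mu, delta): mu overlapped-by delta ✓
(mu, theta): mu overlapped-by theta ✓
(theta, kappa): theta overlapped-by kappa ✓
(zeta, delta): zeta overlapped-by delta ✓
(zeta, mu): zeta overlapped-by mu ✓
Count: 10.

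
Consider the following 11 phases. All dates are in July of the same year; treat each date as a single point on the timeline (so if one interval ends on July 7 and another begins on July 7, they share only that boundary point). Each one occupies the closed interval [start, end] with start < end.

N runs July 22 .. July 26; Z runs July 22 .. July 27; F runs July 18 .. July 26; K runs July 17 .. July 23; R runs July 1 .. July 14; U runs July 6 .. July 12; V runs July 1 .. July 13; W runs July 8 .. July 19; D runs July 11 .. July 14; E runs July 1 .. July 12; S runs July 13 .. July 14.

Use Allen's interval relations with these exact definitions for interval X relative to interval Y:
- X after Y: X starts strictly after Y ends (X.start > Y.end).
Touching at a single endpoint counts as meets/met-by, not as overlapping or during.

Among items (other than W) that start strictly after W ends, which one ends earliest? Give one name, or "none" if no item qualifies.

N

Target W = [July 8, July 19].
D [July 11, July 14] → during → excluded.
E [July 1, July 12] → overlaps → excluded.
F [July 18, July 26] → overlapped-by → excluded.
K [July 17, July 23] → overlapped-by → excluded.
N [July 22, July 26] → after → candidate.
R [July 1, July 14] → overlaps → excluded.
S [July 13, July 14] → during → excluded.
U [July 6, July 12] → overlaps → excluded.
V [July 1, July 13] → overlaps → excluded.
Z [July 22, July 27] → after → candidate.
Among candidates, earliest end is July 26 → N.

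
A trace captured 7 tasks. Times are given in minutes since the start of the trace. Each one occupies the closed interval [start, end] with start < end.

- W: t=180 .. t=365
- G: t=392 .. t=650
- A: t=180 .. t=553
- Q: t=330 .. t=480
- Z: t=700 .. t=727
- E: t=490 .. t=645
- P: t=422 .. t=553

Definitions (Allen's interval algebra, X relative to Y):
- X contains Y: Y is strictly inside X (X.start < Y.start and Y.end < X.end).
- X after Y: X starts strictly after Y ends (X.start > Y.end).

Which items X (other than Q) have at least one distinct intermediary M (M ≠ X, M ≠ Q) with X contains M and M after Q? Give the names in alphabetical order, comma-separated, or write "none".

Target Q = [t=330, t=480].
Intermediaries M with M after Q: E, Z.
Via E — items with X contains E: G.
Via Z — items with X contains Z: none.
Union: G.

G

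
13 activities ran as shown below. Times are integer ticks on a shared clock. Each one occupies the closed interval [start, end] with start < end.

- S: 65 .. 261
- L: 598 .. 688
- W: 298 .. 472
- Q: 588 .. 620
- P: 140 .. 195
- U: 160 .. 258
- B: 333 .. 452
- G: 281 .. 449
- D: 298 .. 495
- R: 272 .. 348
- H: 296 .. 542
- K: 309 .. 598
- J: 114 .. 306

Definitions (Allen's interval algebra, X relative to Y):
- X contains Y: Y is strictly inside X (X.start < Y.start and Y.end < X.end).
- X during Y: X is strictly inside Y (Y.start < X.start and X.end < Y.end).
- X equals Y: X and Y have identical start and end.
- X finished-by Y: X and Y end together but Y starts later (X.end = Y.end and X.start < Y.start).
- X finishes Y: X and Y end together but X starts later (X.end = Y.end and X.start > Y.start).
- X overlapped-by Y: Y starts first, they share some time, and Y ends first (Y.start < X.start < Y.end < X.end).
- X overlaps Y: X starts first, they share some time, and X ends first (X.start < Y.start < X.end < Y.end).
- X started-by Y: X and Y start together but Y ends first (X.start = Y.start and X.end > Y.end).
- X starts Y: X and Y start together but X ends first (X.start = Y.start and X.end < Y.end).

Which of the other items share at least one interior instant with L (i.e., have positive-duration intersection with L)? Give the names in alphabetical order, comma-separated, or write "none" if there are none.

Q

Target L = [598, 688].
B [333, 452] → before → no.
D [298, 495] → before → no.
G [281, 449] → before → no.
H [296, 542] → before → no.
J [114, 306] → before → no.
K [309, 598] → meets → no.
P [140, 195] → before → no.
Q [588, 620] → overlaps → yes.
R [272, 348] → before → no.
S [65, 261] → before → no.
U [160, 258] → before → no.
W [298, 472] → before → no.
Result: Q.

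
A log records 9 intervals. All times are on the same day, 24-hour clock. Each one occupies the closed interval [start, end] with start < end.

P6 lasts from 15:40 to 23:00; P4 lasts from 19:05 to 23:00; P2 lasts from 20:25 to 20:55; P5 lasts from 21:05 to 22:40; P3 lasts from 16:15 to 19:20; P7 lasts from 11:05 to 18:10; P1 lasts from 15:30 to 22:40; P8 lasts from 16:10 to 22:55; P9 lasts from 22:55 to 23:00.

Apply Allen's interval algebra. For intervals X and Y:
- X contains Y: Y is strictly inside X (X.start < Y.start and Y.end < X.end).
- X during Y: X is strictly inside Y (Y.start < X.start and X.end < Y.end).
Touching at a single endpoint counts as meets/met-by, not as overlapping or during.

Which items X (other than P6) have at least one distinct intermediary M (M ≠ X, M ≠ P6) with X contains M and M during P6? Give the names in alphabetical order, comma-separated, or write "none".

Target P6 = [15:40, 23:00].
Intermediaries M with M during P6: P2, P3, P5, P8.
Via P2 — items with X contains P2: P1, P4, P8.
Via P3 — items with X contains P3: P1, P8.
Via P5 — items with X contains P5: P4, P8.
Via P8 — items with X contains P8: none.
Union: P1, P4, P8.

P1, P4, P8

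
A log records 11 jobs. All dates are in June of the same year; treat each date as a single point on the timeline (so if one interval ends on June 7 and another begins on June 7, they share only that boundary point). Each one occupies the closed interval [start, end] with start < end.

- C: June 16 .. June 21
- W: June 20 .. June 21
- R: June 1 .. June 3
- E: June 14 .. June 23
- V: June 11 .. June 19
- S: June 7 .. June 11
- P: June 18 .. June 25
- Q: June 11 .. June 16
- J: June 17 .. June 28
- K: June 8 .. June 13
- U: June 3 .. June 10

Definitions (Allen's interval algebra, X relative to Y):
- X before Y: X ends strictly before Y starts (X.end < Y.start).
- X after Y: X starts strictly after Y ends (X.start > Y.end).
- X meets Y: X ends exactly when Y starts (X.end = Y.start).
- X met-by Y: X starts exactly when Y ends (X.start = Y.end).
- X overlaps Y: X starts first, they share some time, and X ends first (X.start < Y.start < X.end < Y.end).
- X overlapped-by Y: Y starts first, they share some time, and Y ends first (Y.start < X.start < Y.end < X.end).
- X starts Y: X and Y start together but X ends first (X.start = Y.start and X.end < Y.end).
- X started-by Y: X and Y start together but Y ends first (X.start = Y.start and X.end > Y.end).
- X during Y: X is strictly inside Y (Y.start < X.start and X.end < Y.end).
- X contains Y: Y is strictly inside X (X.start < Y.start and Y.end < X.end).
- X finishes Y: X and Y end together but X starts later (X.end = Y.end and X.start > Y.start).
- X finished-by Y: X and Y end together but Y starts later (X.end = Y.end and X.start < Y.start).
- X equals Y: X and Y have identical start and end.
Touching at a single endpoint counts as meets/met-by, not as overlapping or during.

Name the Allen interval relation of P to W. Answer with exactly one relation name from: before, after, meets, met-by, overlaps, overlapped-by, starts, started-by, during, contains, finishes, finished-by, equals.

contains

P = [June 18, June 25]; W = [June 20, June 21].
Compare endpoints: P.start < W.start, P.start < W.end, P.end > W.start, P.end > W.end.
That pattern is 'contains'.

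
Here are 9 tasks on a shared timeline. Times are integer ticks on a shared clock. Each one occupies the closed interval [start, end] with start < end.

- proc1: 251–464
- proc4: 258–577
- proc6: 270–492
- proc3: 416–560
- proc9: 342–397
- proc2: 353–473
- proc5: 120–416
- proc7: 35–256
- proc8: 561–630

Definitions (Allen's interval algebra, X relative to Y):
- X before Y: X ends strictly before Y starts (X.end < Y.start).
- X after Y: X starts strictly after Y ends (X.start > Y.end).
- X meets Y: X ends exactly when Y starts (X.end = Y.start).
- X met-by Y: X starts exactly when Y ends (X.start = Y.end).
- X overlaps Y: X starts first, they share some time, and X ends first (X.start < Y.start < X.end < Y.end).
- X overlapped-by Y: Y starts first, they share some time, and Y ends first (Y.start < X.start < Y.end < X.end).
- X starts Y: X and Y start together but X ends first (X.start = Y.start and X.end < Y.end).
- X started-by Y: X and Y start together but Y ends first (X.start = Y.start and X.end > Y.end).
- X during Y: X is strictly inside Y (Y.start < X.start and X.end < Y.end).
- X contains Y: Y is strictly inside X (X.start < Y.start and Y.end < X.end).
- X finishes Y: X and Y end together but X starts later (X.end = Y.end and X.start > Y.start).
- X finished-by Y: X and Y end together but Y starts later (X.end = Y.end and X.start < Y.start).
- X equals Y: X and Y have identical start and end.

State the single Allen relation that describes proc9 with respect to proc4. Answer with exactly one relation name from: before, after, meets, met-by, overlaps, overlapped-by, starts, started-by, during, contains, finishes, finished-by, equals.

during

proc9 = [342, 397]; proc4 = [258, 577].
Compare endpoints: proc9.start > proc4.start, proc9.start < proc4.end, proc9.end > proc4.start, proc9.end < proc4.end.
That pattern is 'during'.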